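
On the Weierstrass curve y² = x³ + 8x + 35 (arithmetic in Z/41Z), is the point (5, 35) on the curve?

yes

y² = 35² ≡ 36; x³ + 8x + 35 = 200 ≡ 36 (mod 41). 36 = 36.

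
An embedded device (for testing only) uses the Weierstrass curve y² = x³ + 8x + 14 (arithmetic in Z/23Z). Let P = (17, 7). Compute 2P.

(14, 8)

tangent at (17, 7): λ = (3·17² + 8)/(2·7) ≡ 1/14. 14⁻¹ ≡ 5 (mod 23) since 14·5 = 70 ≡ 1, so λ ≡ 1·5 ≡ 5.
  x = λ² - 17 - 17 = 25 - 34 ≡ 14; y = λ·(17 - 14) - 7 ≡ 8. → (14, 8)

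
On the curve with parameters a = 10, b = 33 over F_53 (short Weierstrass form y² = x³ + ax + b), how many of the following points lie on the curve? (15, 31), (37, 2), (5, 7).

2

(15, 31): 31² ≡ 7, rhs ≡ 7 → on.
(37, 2): 2² ≡ 4, rhs ≡ 17 → off.
(5, 7): 7² ≡ 49, rhs ≡ 49 → on.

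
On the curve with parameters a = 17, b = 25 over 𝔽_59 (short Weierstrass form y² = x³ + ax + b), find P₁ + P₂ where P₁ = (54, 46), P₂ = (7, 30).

(54, 46) + (7, 30). λ = (30 - 46)/(7 - 54) ≡ 43/12 mod 59. 12⁻¹ ≡ 5 (mod 59), so λ ≡ 38.
  x = λ² - 54 - 7 = 1444 - 61 ≡ 26; y = λ·(54 - 26) - 46 ≡ 15. → (26, 15)

(26, 15)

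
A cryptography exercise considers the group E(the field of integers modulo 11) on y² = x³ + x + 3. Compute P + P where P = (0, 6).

tangent at (0, 6): λ = (3·0² + 1)/(2·6) ≡ 1/1. 1⁻¹ ≡ 1 (mod 11) since 1·1 = 1 ≡ 1, so λ ≡ 1·1 ≡ 1.
  x = λ² - 0 - 0 = 1 - 0 ≡ 1; y = λ·(0 - 1) - 6 ≡ 4. → (1, 4)

(1, 4)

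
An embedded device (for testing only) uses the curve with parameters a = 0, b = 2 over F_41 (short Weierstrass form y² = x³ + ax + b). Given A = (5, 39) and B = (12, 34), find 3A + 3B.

(2, 25)

First 3A:
Repeated addition: build up to 3A.
2A: tangent at (5, 39): λ = (3·5² + 0)/(2·39) ≡ 34/37. 37⁻¹ ≡ 10 (mod 41), so λ ≡ 34·10 ≡ 12.
  x = λ² - 5 - 5 = 144 - 10 ≡ 11; y = λ·(5 - 11) - 39 ≡ 12. → (11, 12)
3A: (11, 12) + (5, 39). λ = (39 - 12)/(5 - 11) ≡ 27/35 mod 41. 35⁻¹ ≡ 34 (mod 41) since 35·34 = 1190 ≡ 1, so λ ≡ 16.
  x = λ² - 11 - 5 = 256 - 16 ≡ 35; y = λ·(11 - 35) - 12 ≡ 14. → (35, 14)
3A = (35, 14).
Next 3B:
Repeated addition: build up to 3B.
2B: tangent at (12, 34): λ = (3·12² + 0)/(2·34) ≡ 22/27. 27⁻¹ ≡ 38 (mod 41) since 27·38 = 1026 ≡ 1, so λ ≡ 22·38 ≡ 16.
  x = λ² - 12 - 12 = 256 - 24 ≡ 27; y = λ·(12 - 27) - 34 ≡ 13. → (27, 13)
3B: (27, 13) + (12, 34). λ = (34 - 13)/(12 - 27) ≡ 21/26 mod 41. 26⁻¹ ≡ 30 (mod 41), so λ ≡ 15.
  x = λ² - 27 - 12 = 225 - 39 ≡ 22; y = λ·(27 - 22) - 13 ≡ 21. → (22, 21)
3B = (22, 21).
Finally 3A + 3B:
(35, 14) + (22, 21). λ = (21 - 14)/(22 - 35) ≡ 7/28 mod 41. 28⁻¹ ≡ 22 (mod 41), so λ ≡ 31.
  x = λ² - 35 - 22 = 961 - 57 ≡ 2; y = λ·(35 - 2) - 14 ≡ 25. → (2, 25)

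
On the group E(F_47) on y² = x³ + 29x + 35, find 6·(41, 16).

(45, 4)

Write Q = (41, 16).
Double-and-add on 6 = (110)₂. Start with Q = (41, 16) for the leading 1-bit.
double: tangent at (41, 16): λ = (3·41² + 29)/(2·16) ≡ 43/32. 32⁻¹ ≡ 25 (mod 47), so λ ≡ 43·25 ≡ 41.
  x = λ² - 41 - 41 = 1681 - 82 ≡ 1; y = λ·(41 - 1) - 16 ≡ 26. → (1, 26)
add Q: (1, 26) + (41, 16). λ = (16 - 26)/(41 - 1) ≡ 37/40 mod 47. 40⁻¹ ≡ 20 (mod 47) since 40·20 = 800 ≡ 1, so λ ≡ 35.
  x = λ² - 1 - 41 = 1225 - 42 ≡ 8; y = λ·(1 - 8) - 26 ≡ 11. → (8, 11)
double: tangent at (8, 11): λ = (3·8² + 29)/(2·11) ≡ 33/22. 22⁻¹ ≡ 15 (mod 47) since 22·15 = 330 ≡ 1, so λ ≡ 33·15 ≡ 25.
  x = λ² - 8 - 8 = 625 - 16 ≡ 45; y = λ·(8 - 45) - 11 ≡ 4. → (45, 4)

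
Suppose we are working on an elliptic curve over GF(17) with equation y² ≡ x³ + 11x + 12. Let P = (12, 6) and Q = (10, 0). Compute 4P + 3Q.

(10, 0)

First 4P:
Repeated addition: build up to 4P.
2P: tangent at (12, 6): λ = (3·12² + 11)/(2·6) ≡ 1/12. 12⁻¹ ≡ 10 (mod 17), so λ ≡ 1·10 ≡ 10.
  x = λ² - 12 - 12 = 100 - 24 ≡ 8; y = λ·(12 - 8) - 6 ≡ 0. → (8, 0)
3P: (8, 0) + (12, 6). λ = (6 - 0)/(12 - 8) ≡ 6/4 mod 17. 4⁻¹ ≡ 13 (mod 17), so λ ≡ 10.
  x = λ² - 8 - 12 = 100 - 20 ≡ 12; y = λ·(8 - 12) - 0 ≡ 11. → (12, 11)
4P: (12, 11) + (12, 6): same x and y₁ ≡ -y₂, so the sum is the point at infinity.
4P = the point at infinity.
Next 3Q:
Repeated addition: build up to 3Q.
2Q: (10, 0) + (10, 0): same x and y₁ ≡ -y₂, so the sum is the point at infinity.
3Q: the point at infinity + (10, 0) = (10, 0) (identity).
3Q = (10, 0).
Finally 4P + 3Q:
the point at infinity + (10, 0) = (10, 0) (identity).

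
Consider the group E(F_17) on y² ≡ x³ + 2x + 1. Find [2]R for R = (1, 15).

tangent at (1, 15): λ = (3·1² + 2)/(2·15) ≡ 5/13. 13⁻¹ ≡ 4 (mod 17) since 13·4 = 52 ≡ 1, so λ ≡ 5·4 ≡ 3.
  x = λ² - 1 - 1 = 9 - 2 ≡ 7; y = λ·(1 - 7) - 15 ≡ 1. → (7, 1)

(7, 1)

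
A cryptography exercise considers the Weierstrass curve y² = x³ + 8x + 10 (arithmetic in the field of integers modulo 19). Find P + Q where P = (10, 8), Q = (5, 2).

(10, 11)

(10, 8) + (5, 2). λ = (2 - 8)/(5 - 10) ≡ 13/14 mod 19. 14⁻¹ ≡ 15 (mod 19), so λ ≡ 5.
  x = λ² - 10 - 5 = 25 - 15 ≡ 10; y = λ·(10 - 10) - 8 ≡ 11. → (10, 11)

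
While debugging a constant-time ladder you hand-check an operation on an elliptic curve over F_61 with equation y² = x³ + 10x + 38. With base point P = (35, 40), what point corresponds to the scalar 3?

(4, 9)

Repeated addition: build up to 3P.
2P: tangent at (35, 40): λ = (3·35² + 10)/(2·40) ≡ 25/19. 19⁻¹ ≡ 45 (mod 61), so λ ≡ 25·45 ≡ 27.
  x = λ² - 35 - 35 = 729 - 70 ≡ 49; y = λ·(35 - 49) - 40 ≡ 9. → (49, 9)
3P: (49, 9) + (35, 40). λ = (40 - 9)/(35 - 49) ≡ 31/47 mod 61. 47⁻¹ ≡ 13 (mod 61), so λ ≡ 37.
  x = λ² - 49 - 35 = 1369 - 84 ≡ 4; y = λ·(49 - 4) - 9 ≡ 9. → (4, 9)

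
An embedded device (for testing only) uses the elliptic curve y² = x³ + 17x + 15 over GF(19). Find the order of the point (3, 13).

2P: tangent at (3, 13): λ = (3·3² + 17)/(2·13) ≡ 6/7. 7⁻¹ ≡ 11 (mod 19) since 7·11 = 77 ≡ 1, so λ ≡ 6·11 ≡ 9.
  x = λ² - 3 - 3 = 81 - 6 ≡ 18; y = λ·(3 - 18) - 13 ≡ 4. → (18, 4)
3P: (18, 4) + (3, 13). λ = (13 - 4)/(3 - 18) ≡ 9/4 mod 19. 4⁻¹ ≡ 5 (mod 19), so λ ≡ 7.
  x = λ² - 18 - 3 = 49 - 21 ≡ 9; y = λ·(18 - 9) - 4 ≡ 2. → (9, 2)
4P: (9, 2) + (3, 13). λ = (13 - 2)/(3 - 9) ≡ 11/13 mod 19. 13⁻¹ ≡ 3 (mod 19), so λ ≡ 14.
  x = λ² - 9 - 3 = 196 - 12 ≡ 13; y = λ·(9 - 13) - 2 ≡ 18. → (13, 18)
5P: (13, 18) + (3, 13). λ = (13 - 18)/(3 - 13) ≡ 14/9 mod 19. 9⁻¹ ≡ 17 (mod 19), so λ ≡ 10.
  x = λ² - 13 - 3 = 100 - 16 ≡ 8; y = λ·(13 - 8) - 18 ≡ 13. → (8, 13)
6P: (8, 13) + (3, 13). λ = (13 - 13)/(3 - 8) ≡ 0/14 mod 19. 14⁻¹ ≡ 15 (mod 19), so λ ≡ 0.
  x = λ² - 8 - 3 = 0 - 11 ≡ 8; y = λ·(8 - 8) - 13 ≡ 6. → (8, 6)
7P: (8, 6) + (3, 13). λ = (13 - 6)/(3 - 8) ≡ 7/14 mod 19. 14⁻¹ ≡ 15 (mod 19), so λ ≡ 10.
  x = λ² - 8 - 3 = 100 - 11 ≡ 13; y = λ·(8 - 13) - 6 ≡ 1. → (13, 1)
8P: (13, 1) + (3, 13). λ = (13 - 1)/(3 - 13) ≡ 12/9 mod 19. 9⁻¹ ≡ 17 (mod 19), so λ ≡ 14.
  x = λ² - 13 - 3 = 196 - 16 ≡ 9; y = λ·(13 - 9) - 1 ≡ 17. → (9, 17)
9P: (9, 17) + (3, 13). λ = (13 - 17)/(3 - 9) ≡ 15/13 mod 19. 13⁻¹ ≡ 3 (mod 19), so λ ≡ 7.
  x = λ² - 9 - 3 = 49 - 12 ≡ 18; y = λ·(9 - 18) - 17 ≡ 15. → (18, 15)
10P: (18, 15) + (3, 13). λ = (13 - 15)/(3 - 18) ≡ 17/4 mod 19. 4⁻¹ ≡ 5 (mod 19), so λ ≡ 9.
  x = λ² - 18 - 3 = 81 - 21 ≡ 3; y = λ·(18 - 3) - 15 ≡ 6. → (3, 6)
11P: (3, 6) + (3, 13): same x and y₁ ≡ -y₂, so the sum is 𝒪.
11P = 𝒪, so the order is 11.

11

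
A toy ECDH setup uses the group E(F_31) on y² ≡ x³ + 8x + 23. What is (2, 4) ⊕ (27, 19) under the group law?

(2, 4) + (27, 19). λ = (19 - 4)/(27 - 2) ≡ 15/25 mod 31. 25⁻¹ ≡ 5 (mod 31), so λ ≡ 13.
  x = λ² - 2 - 27 = 169 - 29 ≡ 16; y = λ·(2 - 16) - 4 ≡ 0. → (16, 0)

(16, 0)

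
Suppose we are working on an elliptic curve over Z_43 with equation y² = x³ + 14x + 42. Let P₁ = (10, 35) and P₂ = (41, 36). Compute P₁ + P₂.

(15, 12)

(10, 35) + (41, 36). λ = (36 - 35)/(41 - 10) ≡ 1/31 mod 43. 31⁻¹ ≡ 25 (mod 43) since 31·25 = 775 ≡ 1, so λ ≡ 25.
  x = λ² - 10 - 41 = 625 - 51 ≡ 15; y = λ·(10 - 15) - 35 ≡ 12. → (15, 12)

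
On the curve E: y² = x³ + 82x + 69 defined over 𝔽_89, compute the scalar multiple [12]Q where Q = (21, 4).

(17, 71)

Double-and-add on 12 = (1100)₂. Start with Q = (21, 4) for the leading 1-bit.
double: tangent at (21, 4): λ = (3·21² + 82)/(2·4) ≡ 70/8. 8⁻¹ ≡ 78 (mod 89), so λ ≡ 70·78 ≡ 31.
  x = λ² - 21 - 21 = 961 - 42 ≡ 29; y = λ·(21 - 29) - 4 ≡ 15. → (29, 15)
add Q: (29, 15) + (21, 4). λ = (4 - 15)/(21 - 29) ≡ 78/81 mod 89. 81⁻¹ ≡ 11 (mod 89) since 81·11 = 891 ≡ 1, so λ ≡ 57.
  x = λ² - 29 - 21 = 3249 - 50 ≡ 84; y = λ·(29 - 84) - 15 ≡ 54. → (84, 54)
double: tangent at (84, 54): λ = (3·84² + 82)/(2·54) ≡ 68/19. 19⁻¹ ≡ 75 (mod 89) since 19·75 = 1425 ≡ 1, so λ ≡ 68·75 ≡ 27.
  x = λ² - 84 - 84 = 729 - 168 ≡ 27; y = λ·(84 - 27) - 54 ≡ 61. → (27, 61)
double: tangent at (27, 61): λ = (3·27² + 82)/(2·61) ≡ 44/33. 33⁻¹ ≡ 27 (mod 89) since 33·27 = 891 ≡ 1, so λ ≡ 44·27 ≡ 31.
  x = λ² - 27 - 27 = 961 - 54 ≡ 17; y = λ·(27 - 17) - 61 ≡ 71. → (17, 71)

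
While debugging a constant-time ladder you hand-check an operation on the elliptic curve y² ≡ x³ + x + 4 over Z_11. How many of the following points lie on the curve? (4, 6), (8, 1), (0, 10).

0

(4, 6): 6² ≡ 3, rhs ≡ 6 → off.
(8, 1): 1² ≡ 1, rhs ≡ 7 → off.
(0, 10): 10² ≡ 1, rhs ≡ 4 → off.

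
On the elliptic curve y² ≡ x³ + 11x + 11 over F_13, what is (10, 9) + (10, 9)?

tangent at (10, 9): λ = (3·10² + 11)/(2·9) ≡ 12/5. 5⁻¹ ≡ 8 (mod 13) since 5·8 = 40 ≡ 1, so λ ≡ 12·8 ≡ 5.
  x = λ² - 10 - 10 = 25 - 20 ≡ 5; y = λ·(10 - 5) - 9 ≡ 3. → (5, 3)

(5, 3)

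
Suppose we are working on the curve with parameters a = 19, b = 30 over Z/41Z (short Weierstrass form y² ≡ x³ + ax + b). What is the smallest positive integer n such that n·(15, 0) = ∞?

2

2P: (15, 0) + (15, 0): same x and y₁ ≡ -y₂, so the sum is ∞.
2P = ∞, so the order is 2.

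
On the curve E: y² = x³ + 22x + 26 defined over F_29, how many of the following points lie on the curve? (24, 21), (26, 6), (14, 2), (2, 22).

2

(24, 21): 21² ≡ 6, rhs ≡ 23 → off.
(26, 6): 6² ≡ 7, rhs ≡ 20 → off.
(14, 2): 2² ≡ 4, rhs ≡ 4 → on.
(2, 22): 22² ≡ 20, rhs ≡ 20 → on.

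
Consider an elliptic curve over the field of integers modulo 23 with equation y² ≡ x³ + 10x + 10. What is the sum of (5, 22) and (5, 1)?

O

The two points share x = 5 and their y-coordinates satisfy 22 + 1 ≡ 0 (mod 23), so they are inverses. Their sum is O.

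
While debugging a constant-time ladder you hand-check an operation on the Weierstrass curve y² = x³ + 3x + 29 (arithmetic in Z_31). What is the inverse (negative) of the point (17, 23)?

(17, 8)

-(17, 23) = (17, -23 mod 31) = (17, 8).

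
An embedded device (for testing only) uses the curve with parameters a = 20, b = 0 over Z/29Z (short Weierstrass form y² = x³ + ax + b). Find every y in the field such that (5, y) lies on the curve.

x³ + 20x + 0 = 225 ≡ 22 (mod 29).
Square roots of 22 mod 29: 14 and 15 (since 14² = 196 ≡ 22).

14, 15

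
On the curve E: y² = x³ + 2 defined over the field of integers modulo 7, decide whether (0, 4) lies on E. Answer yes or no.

yes

y² = 4² ≡ 2; x³ + 0x + 2 = 2 ≡ 2 (mod 7). 2 = 2.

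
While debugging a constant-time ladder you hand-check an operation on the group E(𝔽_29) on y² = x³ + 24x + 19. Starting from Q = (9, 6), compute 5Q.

Double-and-add on 5 = (101)₂. Start with Q = (9, 6) for the leading 1-bit.
double: tangent at (9, 6): λ = (3·9² + 24)/(2·6) ≡ 6/12. 12⁻¹ ≡ 17 (mod 29), so λ ≡ 6·17 ≡ 15.
  x = λ² - 9 - 9 = 225 - 18 ≡ 4; y = λ·(9 - 4) - 6 ≡ 11. → (4, 11)
double: tangent at (4, 11): λ = (3·4² + 24)/(2·11) ≡ 14/22. 22⁻¹ ≡ 4 (mod 29), so λ ≡ 14·4 ≡ 27.
  x = λ² - 4 - 4 = 729 - 8 ≡ 25; y = λ·(4 - 25) - 11 ≡ 2. → (25, 2)
add Q: (25, 2) + (9, 6). λ = (6 - 2)/(9 - 25) ≡ 4/13 mod 29. 13⁻¹ ≡ 9 (mod 29) since 13·9 = 117 ≡ 1, so λ ≡ 7.
  x = λ² - 25 - 9 = 49 - 34 ≡ 15; y = λ·(25 - 15) - 2 ≡ 10. → (15, 10)

(15, 10)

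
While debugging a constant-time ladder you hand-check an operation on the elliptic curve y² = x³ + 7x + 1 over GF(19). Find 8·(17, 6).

Write G = (17, 6).
Repeated addition: build up to 8G.
2G: tangent at (17, 6): λ = (3·17² + 7)/(2·6) ≡ 0/12. 12⁻¹ ≡ 8 (mod 19), so λ ≡ 0·8 ≡ 0.
  x = λ² - 17 - 17 = 0 - 34 ≡ 4; y = λ·(17 - 4) - 6 ≡ 13. → (4, 13)
3G: (4, 13) + (17, 6). λ = (6 - 13)/(17 - 4) ≡ 12/13 mod 19. 13⁻¹ ≡ 3 (mod 19), so λ ≡ 17.
  x = λ² - 4 - 17 = 289 - 21 ≡ 2; y = λ·(4 - 2) - 13 ≡ 2. → (2, 2)
4G: (2, 2) + (17, 6). λ = (6 - 2)/(17 - 2) ≡ 4/15 mod 19. 15⁻¹ ≡ 14 (mod 19) since 15·14 = 210 ≡ 1, so λ ≡ 18.
  x = λ² - 2 - 17 = 324 - 19 ≡ 1; y = λ·(2 - 1) - 2 ≡ 16. → (1, 16)
5G: (1, 16) + (17, 6). λ = (6 - 16)/(17 - 1) ≡ 9/16 mod 19. 16⁻¹ ≡ 6 (mod 19), so λ ≡ 16.
  x = λ² - 1 - 17 = 256 - 18 ≡ 10; y = λ·(1 - 10) - 16 ≡ 11. → (10, 11)
6G: (10, 11) + (17, 6). λ = (6 - 11)/(17 - 10) ≡ 14/7 mod 19. 7⁻¹ ≡ 11 (mod 19), so λ ≡ 2.
  x = λ² - 10 - 17 = 4 - 27 ≡ 15; y = λ·(10 - 15) - 11 ≡ 17. → (15, 17)
7G: (15, 17) + (17, 6). λ = (6 - 17)/(17 - 15) ≡ 8/2 mod 19. 2⁻¹ ≡ 10 (mod 19), so λ ≡ 4.
  x = λ² - 15 - 17 = 16 - 32 ≡ 3; y = λ·(15 - 3) - 17 ≡ 12. → (3, 12)
8G: (3, 12) + (17, 6). λ = (6 - 12)/(17 - 3) ≡ 13/14 mod 19. 14⁻¹ ≡ 15 (mod 19), so λ ≡ 5.
  x = λ² - 3 - 17 = 25 - 20 ≡ 5; y = λ·(3 - 5) - 12 ≡ 16. → (5, 16)

(5, 16)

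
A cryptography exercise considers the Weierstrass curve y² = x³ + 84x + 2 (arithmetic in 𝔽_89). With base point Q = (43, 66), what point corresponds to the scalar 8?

Repeated addition: build up to 8Q.
2Q: tangent at (43, 66): λ = (3·43² + 84)/(2·66) ≡ 24/43. 43⁻¹ ≡ 29 (mod 89) since 43·29 = 1247 ≡ 1, so λ ≡ 24·29 ≡ 73.
  x = λ² - 43 - 43 = 5329 - 86 ≡ 81; y = λ·(43 - 81) - 66 ≡ 8. → (81, 8)
3Q: (81, 8) + (43, 66). λ = (66 - 8)/(43 - 81) ≡ 58/51 mod 89. 51⁻¹ ≡ 7 (mod 89), so λ ≡ 50.
  x = λ² - 81 - 43 = 2500 - 124 ≡ 62; y = λ·(81 - 62) - 8 ≡ 52. → (62, 52)
4Q: (62, 52) + (43, 66). λ = (66 - 52)/(43 - 62) ≡ 14/70 mod 89. 70⁻¹ ≡ 14 (mod 89), so λ ≡ 18.
  x = λ² - 62 - 43 = 324 - 105 ≡ 41; y = λ·(62 - 41) - 52 ≡ 59. → (41, 59)
5Q: (41, 59) + (43, 66). λ = (66 - 59)/(43 - 41) ≡ 7/2 mod 89. 2⁻¹ ≡ 45 (mod 89) since 2·45 = 90 ≡ 1, so λ ≡ 48.
  x = λ² - 41 - 43 = 2304 - 84 ≡ 84; y = λ·(41 - 84) - 59 ≡ 13. → (84, 13)
6Q: (84, 13) + (43, 66). λ = (66 - 13)/(43 - 84) ≡ 53/48 mod 89. 48⁻¹ ≡ 13 (mod 89), so λ ≡ 66.
  x = λ² - 84 - 43 = 4356 - 127 ≡ 46; y = λ·(84 - 46) - 13 ≡ 3. → (46, 3)
7Q: (46, 3) + (43, 66). λ = (66 - 3)/(43 - 46) ≡ 63/86 mod 89. 86⁻¹ ≡ 59 (mod 89), so λ ≡ 68.
  x = λ² - 46 - 43 = 4624 - 89 ≡ 85; y = λ·(46 - 85) - 3 ≡ 15. → (85, 15)
8Q: (85, 15) + (43, 66). λ = (66 - 15)/(43 - 85) ≡ 51/47 mod 89. 47⁻¹ ≡ 36 (mod 89), so λ ≡ 56.
  x = λ² - 85 - 43 = 3136 - 128 ≡ 71; y = λ·(85 - 71) - 15 ≡ 57. → (71, 57)

(71, 57)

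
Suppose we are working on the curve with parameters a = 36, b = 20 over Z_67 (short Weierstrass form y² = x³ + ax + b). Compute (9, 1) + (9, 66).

O

The two points share x = 9 and their y-coordinates satisfy 1 + 66 ≡ 0 (mod 67), so they are inverses. Their sum is 𝒪.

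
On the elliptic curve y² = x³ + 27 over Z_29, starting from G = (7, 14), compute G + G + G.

Repeated addition: build up to 3G.
2G: tangent at (7, 14): λ = (3·7² + 0)/(2·14) ≡ 2/28. 28⁻¹ ≡ 28 (mod 29) since 28·28 = 784 ≡ 1, so λ ≡ 2·28 ≡ 27.
  x = λ² - 7 - 7 = 729 - 14 ≡ 19; y = λ·(7 - 19) - 14 ≡ 10. → (19, 10)
3G: (19, 10) + (7, 14). λ = (14 - 10)/(7 - 19) ≡ 4/17 mod 29. 17⁻¹ ≡ 12 (mod 29), so λ ≡ 19.
  x = λ² - 19 - 7 = 361 - 26 ≡ 16; y = λ·(19 - 16) - 10 ≡ 18. → (16, 18)

(16, 18)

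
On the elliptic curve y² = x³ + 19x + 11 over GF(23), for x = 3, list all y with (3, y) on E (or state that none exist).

7, 16

x³ + 19x + 11 = 95 ≡ 3 (mod 23).
Square roots of 3 mod 23: 7 and 16 (since 7² = 49 ≡ 3).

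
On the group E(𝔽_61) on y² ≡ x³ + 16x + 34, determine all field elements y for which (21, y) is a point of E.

x³ + 16x + 34 = 9631 ≡ 54 (mod 61).
54 is a non-residue mod 61; no y exists.

none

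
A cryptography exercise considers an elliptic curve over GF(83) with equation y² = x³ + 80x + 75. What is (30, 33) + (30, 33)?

tangent at (30, 33): λ = (3·30² + 80)/(2·33) ≡ 41/66. 66⁻¹ ≡ 39 (mod 83) since 66·39 = 2574 ≡ 1, so λ ≡ 41·39 ≡ 22.
  x = λ² - 30 - 30 = 484 - 60 ≡ 9; y = λ·(30 - 9) - 33 ≡ 14. → (9, 14)

(9, 14)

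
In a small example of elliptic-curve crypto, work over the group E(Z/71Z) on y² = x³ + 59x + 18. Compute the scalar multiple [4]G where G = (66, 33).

(28, 11)

Repeated addition: build up to 4G.
2G: tangent at (66, 33): λ = (3·66² + 59)/(2·33) ≡ 63/66. 66⁻¹ ≡ 14 (mod 71), so λ ≡ 63·14 ≡ 30.
  x = λ² - 66 - 66 = 900 - 132 ≡ 58; y = λ·(66 - 58) - 33 ≡ 65. → (58, 65)
3G: (58, 65) + (66, 33). λ = (33 - 65)/(66 - 58) ≡ 39/8 mod 71. 8⁻¹ ≡ 9 (mod 71), so λ ≡ 67.
  x = λ² - 58 - 66 = 4489 - 124 ≡ 34; y = λ·(58 - 34) - 65 ≡ 52. → (34, 52)
4G: (34, 52) + (66, 33). λ = (33 - 52)/(66 - 34) ≡ 52/32 mod 71. 32⁻¹ ≡ 20 (mod 71) since 32·20 = 640 ≡ 1, so λ ≡ 46.
  x = λ² - 34 - 66 = 2116 - 100 ≡ 28; y = λ·(34 - 28) - 52 ≡ 11. → (28, 11)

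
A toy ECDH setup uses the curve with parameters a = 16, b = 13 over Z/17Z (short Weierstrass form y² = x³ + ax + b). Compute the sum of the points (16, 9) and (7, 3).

(16, 9) + (7, 3). λ = (3 - 9)/(7 - 16) ≡ 11/8 mod 17. 8⁻¹ ≡ 15 (mod 17), so λ ≡ 12.
  x = λ² - 16 - 7 = 144 - 23 ≡ 2; y = λ·(16 - 2) - 9 ≡ 6. → (2, 6)

(2, 6)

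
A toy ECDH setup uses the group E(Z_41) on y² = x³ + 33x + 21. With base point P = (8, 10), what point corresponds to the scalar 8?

Repeated addition: build up to 8P.
2P: tangent at (8, 10): λ = (3·8² + 33)/(2·10) ≡ 20/20. 20⁻¹ ≡ 39 (mod 41), so λ ≡ 20·39 ≡ 1.
  x = λ² - 8 - 8 = 1 - 16 ≡ 26; y = λ·(8 - 26) - 10 ≡ 13. → (26, 13)
3P: (26, 13) + (8, 10). λ = (10 - 13)/(8 - 26) ≡ 38/23 mod 41. 23⁻¹ ≡ 25 (mod 41) since 23·25 = 575 ≡ 1, so λ ≡ 7.
  x = λ² - 26 - 8 = 49 - 34 ≡ 15; y = λ·(26 - 15) - 13 ≡ 23. → (15, 23)
4P: (15, 23) + (8, 10). λ = (10 - 23)/(8 - 15) ≡ 28/34 mod 41. 34⁻¹ ≡ 35 (mod 41), so λ ≡ 37.
  x = λ² - 15 - 8 = 1369 - 23 ≡ 34; y = λ·(15 - 34) - 23 ≡ 12. → (34, 12)
5P: (34, 12) + (8, 10). λ = (10 - 12)/(8 - 34) ≡ 39/15 mod 41. 15⁻¹ ≡ 11 (mod 41), so λ ≡ 19.
  x = λ² - 34 - 8 = 361 - 42 ≡ 32; y = λ·(34 - 32) - 12 ≡ 26. → (32, 26)
6P: (32, 26) + (8, 10). λ = (10 - 26)/(8 - 32) ≡ 25/17 mod 41. 17⁻¹ ≡ 29 (mod 41), so λ ≡ 28.
  x = λ² - 32 - 8 = 784 - 40 ≡ 6; y = λ·(32 - 6) - 26 ≡ 5. → (6, 5)
7P: (6, 5) + (8, 10). λ = (10 - 5)/(8 - 6) ≡ 5/2 mod 41. 2⁻¹ ≡ 21 (mod 41), so λ ≡ 23.
  x = λ² - 6 - 8 = 529 - 14 ≡ 23; y = λ·(6 - 23) - 5 ≡ 14. → (23, 14)
8P: (23, 14) + (8, 10). λ = (10 - 14)/(8 - 23) ≡ 37/26 mod 41. 26⁻¹ ≡ 30 (mod 41), so λ ≡ 3.
  x = λ² - 23 - 8 = 9 - 31 ≡ 19; y = λ·(23 - 19) - 14 ≡ 39. → (19, 39)

(19, 39)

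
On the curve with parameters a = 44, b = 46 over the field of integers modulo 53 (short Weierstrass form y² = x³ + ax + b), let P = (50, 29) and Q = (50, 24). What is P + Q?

O

The two points share x = 50 and their y-coordinates satisfy 29 + 24 ≡ 0 (mod 53), so they are inverses. Their sum is O.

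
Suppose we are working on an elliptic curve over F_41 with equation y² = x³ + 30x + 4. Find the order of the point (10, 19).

8

2P: tangent at (10, 19): λ = (3·10² + 30)/(2·19) ≡ 2/38. 38⁻¹ ≡ 27 (mod 41) since 38·27 = 1026 ≡ 1, so λ ≡ 2·27 ≡ 13.
  x = λ² - 10 - 10 = 169 - 20 ≡ 26; y = λ·(10 - 26) - 19 ≡ 19. → (26, 19)
3P: (26, 19) + (10, 19). λ = (19 - 19)/(10 - 26) ≡ 0/25 mod 41. 25⁻¹ ≡ 23 (mod 41), so λ ≡ 0.
  x = λ² - 26 - 10 = 0 - 36 ≡ 5; y = λ·(26 - 5) - 19 ≡ 22. → (5, 22)
4P: (5, 22) + (10, 19). λ = (19 - 22)/(10 - 5) ≡ 38/5 mod 41. 5⁻¹ ≡ 33 (mod 41), so λ ≡ 24.
  x = λ² - 5 - 10 = 576 - 15 ≡ 28; y = λ·(5 - 28) - 22 ≡ 0. → (28, 0)
5P: (28, 0) + (10, 19). λ = (19 - 0)/(10 - 28) ≡ 19/23 mod 41. 23⁻¹ ≡ 25 (mod 41) since 23·25 = 575 ≡ 1, so λ ≡ 24.
  x = λ² - 28 - 10 = 576 - 38 ≡ 5; y = λ·(28 - 5) - 0 ≡ 19. → (5, 19)
6P: (5, 19) + (10, 19). λ = (19 - 19)/(10 - 5) ≡ 0/5 mod 41. 5⁻¹ ≡ 33 (mod 41) since 5·33 = 165 ≡ 1, so λ ≡ 0.
  x = λ² - 5 - 10 = 0 - 15 ≡ 26; y = λ·(5 - 26) - 19 ≡ 22. → (26, 22)
7P: (26, 22) + (10, 19). λ = (19 - 22)/(10 - 26) ≡ 38/25 mod 41. 25⁻¹ ≡ 23 (mod 41), so λ ≡ 13.
  x = λ² - 26 - 10 = 169 - 36 ≡ 10; y = λ·(26 - 10) - 22 ≡ 22. → (10, 22)
8P: (10, 22) + (10, 19): same x and y₁ ≡ -y₂, so the sum is 𝒪.
8P = 𝒪, so the order is 8.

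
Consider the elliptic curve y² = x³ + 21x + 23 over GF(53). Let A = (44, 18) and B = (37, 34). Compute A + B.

(44, 18) + (37, 34). λ = (34 - 18)/(37 - 44) ≡ 16/46 mod 53. 46⁻¹ ≡ 15 (mod 53) since 46·15 = 690 ≡ 1, so λ ≡ 28.
  x = λ² - 44 - 37 = 784 - 81 ≡ 14; y = λ·(44 - 14) - 18 ≡ 27. → (14, 27)

(14, 27)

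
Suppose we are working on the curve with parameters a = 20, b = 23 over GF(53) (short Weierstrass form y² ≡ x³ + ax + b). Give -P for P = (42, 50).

(42, 3)

-(42, 50) = (42, -50 mod 53) = (42, 3).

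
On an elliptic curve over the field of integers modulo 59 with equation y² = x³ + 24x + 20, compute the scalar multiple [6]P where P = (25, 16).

Double-and-add on 6 = (110)₂. Start with P = (25, 16) for the leading 1-bit.
double: tangent at (25, 16): λ = (3·25² + 24)/(2·16) ≡ 11/32. 32⁻¹ ≡ 24 (mod 59) since 32·24 = 768 ≡ 1, so λ ≡ 11·24 ≡ 28.
  x = λ² - 25 - 25 = 784 - 50 ≡ 26; y = λ·(25 - 26) - 16 ≡ 15. → (26, 15)
add P: (26, 15) + (25, 16). λ = (16 - 15)/(25 - 26) ≡ 1/58 mod 59. 58⁻¹ ≡ 58 (mod 59), so λ ≡ 58.
  x = λ² - 26 - 25 = 3364 - 51 ≡ 9; y = λ·(26 - 9) - 15 ≡ 27. → (9, 27)
double: tangent at (9, 27): λ = (3·9² + 24)/(2·27) ≡ 31/54. 54⁻¹ ≡ 47 (mod 59), so λ ≡ 31·47 ≡ 41.
  x = λ² - 9 - 9 = 1681 - 18 ≡ 11; y = λ·(9 - 11) - 27 ≡ 9. → (11, 9)

(11, 9)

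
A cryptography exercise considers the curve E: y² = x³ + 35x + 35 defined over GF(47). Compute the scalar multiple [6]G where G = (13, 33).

Repeated addition: build up to 6G.
2G: tangent at (13, 33): λ = (3·13² + 35)/(2·33) ≡ 25/19. 19⁻¹ ≡ 5 (mod 47), so λ ≡ 25·5 ≡ 31.
  x = λ² - 13 - 13 = 961 - 26 ≡ 42; y = λ·(13 - 42) - 33 ≡ 8. → (42, 8)
3G: (42, 8) + (13, 33). λ = (33 - 8)/(13 - 42) ≡ 25/18 mod 47. 18⁻¹ ≡ 34 (mod 47), so λ ≡ 4.
  x = λ² - 42 - 13 = 16 - 55 ≡ 8; y = λ·(42 - 8) - 8 ≡ 34. → (8, 34)
4G: (8, 34) + (13, 33). λ = (33 - 34)/(13 - 8) ≡ 46/5 mod 47. 5⁻¹ ≡ 19 (mod 47) since 5·19 = 95 ≡ 1, so λ ≡ 28.
  x = λ² - 8 - 13 = 784 - 21 ≡ 11; y = λ·(8 - 11) - 34 ≡ 23. → (11, 23)
5G: (11, 23) + (13, 33). λ = (33 - 23)/(13 - 11) ≡ 10/2 mod 47. 2⁻¹ ≡ 24 (mod 47) since 2·24 = 48 ≡ 1, so λ ≡ 5.
  x = λ² - 11 - 13 = 25 - 24 ≡ 1; y = λ·(11 - 1) - 23 ≡ 27. → (1, 27)
6G: (1, 27) + (13, 33). λ = (33 - 27)/(13 - 1) ≡ 6/12 mod 47. 12⁻¹ ≡ 4 (mod 47), so λ ≡ 24.
  x = λ² - 1 - 13 = 576 - 14 ≡ 45; y = λ·(1 - 45) - 27 ≡ 45. → (45, 45)

(45, 45)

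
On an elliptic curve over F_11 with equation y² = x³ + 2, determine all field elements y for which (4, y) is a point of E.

0

x³ + 0x + 2 = 66 ≡ 0 (mod 11).
Only y = 0 satisfies y² ≡ 0.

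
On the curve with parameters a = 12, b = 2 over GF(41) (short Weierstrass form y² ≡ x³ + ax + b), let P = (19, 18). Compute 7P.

Repeated addition: build up to 7P.
2P: tangent at (19, 18): λ = (3·19² + 12)/(2·18) ≡ 29/36. 36⁻¹ ≡ 8 (mod 41), so λ ≡ 29·8 ≡ 27.
  x = λ² - 19 - 19 = 729 - 38 ≡ 35; y = λ·(19 - 35) - 18 ≡ 1. → (35, 1)
3P: (35, 1) + (19, 18). λ = (18 - 1)/(19 - 35) ≡ 17/25 mod 41. 25⁻¹ ≡ 23 (mod 41) since 25·23 = 575 ≡ 1, so λ ≡ 22.
  x = λ² - 35 - 19 = 484 - 54 ≡ 20; y = λ·(35 - 20) - 1 ≡ 1. → (20, 1)
4P: (20, 1) + (19, 18). λ = (18 - 1)/(19 - 20) ≡ 17/40 mod 41. 40⁻¹ ≡ 40 (mod 41) since 40·40 = 1600 ≡ 1, so λ ≡ 24.
  x = λ² - 20 - 19 = 576 - 39 ≡ 4; y = λ·(20 - 4) - 1 ≡ 14. → (4, 14)
5P: (4, 14) + (19, 18). λ = (18 - 14)/(19 - 4) ≡ 4/15 mod 41. 15⁻¹ ≡ 11 (mod 41), so λ ≡ 3.
  x = λ² - 4 - 19 = 9 - 23 ≡ 27; y = λ·(4 - 27) - 14 ≡ 40. → (27, 40)
6P: (27, 40) + (19, 18). λ = (18 - 40)/(19 - 27) ≡ 19/33 mod 41. 33⁻¹ ≡ 5 (mod 41), so λ ≡ 13.
  x = λ² - 27 - 19 = 169 - 46 ≡ 0; y = λ·(27 - 0) - 40 ≡ 24. → (0, 24)
7P: (0, 24) + (19, 18). λ = (18 - 24)/(19 - 0) ≡ 35/19 mod 41. 19⁻¹ ≡ 13 (mod 41) since 19·13 = 247 ≡ 1, so λ ≡ 4.
  x = λ² - 0 - 19 = 16 - 19 ≡ 38; y = λ·(0 - 38) - 24 ≡ 29. → (38, 29)

(38, 29)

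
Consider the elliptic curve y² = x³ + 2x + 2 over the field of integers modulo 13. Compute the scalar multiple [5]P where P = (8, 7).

Repeated addition: build up to 5P.
2P: tangent at (8, 7): λ = (3·8² + 2)/(2·7) ≡ 12/1. 1⁻¹ ≡ 1 (mod 13) since 1·1 = 1 ≡ 1, so λ ≡ 12·1 ≡ 12.
  x = λ² - 8 - 8 = 144 - 16 ≡ 11; y = λ·(8 - 11) - 7 ≡ 9. → (11, 9)
3P: (11, 9) + (8, 7). λ = (7 - 9)/(8 - 11) ≡ 11/10 mod 13. 10⁻¹ ≡ 4 (mod 13), so λ ≡ 5.
  x = λ² - 11 - 8 = 25 - 19 ≡ 6; y = λ·(11 - 6) - 9 ≡ 3. → (6, 3)
4P: (6, 3) + (8, 7). λ = (7 - 3)/(8 - 6) ≡ 4/2 mod 13. 2⁻¹ ≡ 7 (mod 13) since 2·7 = 14 ≡ 1, so λ ≡ 2.
  x = λ² - 6 - 8 = 4 - 14 ≡ 3; y = λ·(6 - 3) - 3 ≡ 3. → (3, 3)
5P: (3, 3) + (8, 7). λ = (7 - 3)/(8 - 3) ≡ 4/5 mod 13. 5⁻¹ ≡ 8 (mod 13), so λ ≡ 6.
  x = λ² - 3 - 8 = 36 - 11 ≡ 12; y = λ·(3 - 12) - 3 ≡ 8. → (12, 8)

(12, 8)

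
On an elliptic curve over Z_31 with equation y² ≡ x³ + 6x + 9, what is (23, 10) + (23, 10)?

(30, 23)

tangent at (23, 10): λ = (3·23² + 6)/(2·10) ≡ 12/20. 20⁻¹ ≡ 14 (mod 31), so λ ≡ 12·14 ≡ 13.
  x = λ² - 23 - 23 = 169 - 46 ≡ 30; y = λ·(23 - 30) - 10 ≡ 23. → (30, 23)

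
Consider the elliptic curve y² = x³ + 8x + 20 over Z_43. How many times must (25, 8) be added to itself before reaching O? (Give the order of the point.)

11

2P: tangent at (25, 8): λ = (3·25² + 8)/(2·8) ≡ 34/16. 16⁻¹ ≡ 35 (mod 43), so λ ≡ 34·35 ≡ 29.
  x = λ² - 25 - 25 = 841 - 50 ≡ 17; y = λ·(25 - 17) - 8 ≡ 9. → (17, 9)
3P: (17, 9) + (25, 8). λ = (8 - 9)/(25 - 17) ≡ 42/8 mod 43. 8⁻¹ ≡ 27 (mod 43) since 8·27 = 216 ≡ 1, so λ ≡ 16.
  x = λ² - 17 - 25 = 256 - 42 ≡ 42; y = λ·(17 - 42) - 9 ≡ 21. → (42, 21)
4P: (42, 21) + (25, 8). λ = (8 - 21)/(25 - 42) ≡ 30/26 mod 43. 26⁻¹ ≡ 5 (mod 43), so λ ≡ 21.
  x = λ² - 42 - 25 = 441 - 67 ≡ 30; y = λ·(42 - 30) - 21 ≡ 16. → (30, 16)
5P: (30, 16) + (25, 8). λ = (8 - 16)/(25 - 30) ≡ 35/38 mod 43. 38⁻¹ ≡ 17 (mod 43), so λ ≡ 36.
  x = λ² - 30 - 25 = 1296 - 55 ≡ 37; y = λ·(30 - 37) - 16 ≡ 33. → (37, 33)
6P: (37, 33) + (25, 8). λ = (8 - 33)/(25 - 37) ≡ 18/31 mod 43. 31⁻¹ ≡ 25 (mod 43), so λ ≡ 20.
  x = λ² - 37 - 25 = 400 - 62 ≡ 37; y = λ·(37 - 37) - 33 ≡ 10. → (37, 10)
7P: (37, 10) + (25, 8). λ = (8 - 10)/(25 - 37) ≡ 41/31 mod 43. 31⁻¹ ≡ 25 (mod 43) since 31·25 = 775 ≡ 1, so λ ≡ 36.
  x = λ² - 37 - 25 = 1296 - 62 ≡ 30; y = λ·(37 - 30) - 10 ≡ 27. → (30, 27)
8P: (30, 27) + (25, 8). λ = (8 - 27)/(25 - 30) ≡ 24/38 mod 43. 38⁻¹ ≡ 17 (mod 43) since 38·17 = 646 ≡ 1, so λ ≡ 21.
  x = λ² - 30 - 25 = 441 - 55 ≡ 42; y = λ·(30 - 42) - 27 ≡ 22. → (42, 22)
9P: (42, 22) + (25, 8). λ = (8 - 22)/(25 - 42) ≡ 29/26 mod 43. 26⁻¹ ≡ 5 (mod 43) since 26·5 = 130 ≡ 1, so λ ≡ 16.
  x = λ² - 42 - 25 = 256 - 67 ≡ 17; y = λ·(42 - 17) - 22 ≡ 34. → (17, 34)
10P: (17, 34) + (25, 8). λ = (8 - 34)/(25 - 17) ≡ 17/8 mod 43. 8⁻¹ ≡ 27 (mod 43), so λ ≡ 29.
  x = λ² - 17 - 25 = 841 - 42 ≡ 25; y = λ·(17 - 25) - 34 ≡ 35. → (25, 35)
11P: (25, 35) + (25, 8): same x and y₁ ≡ -y₂, so the sum is O.
11P = O, so the order is 11.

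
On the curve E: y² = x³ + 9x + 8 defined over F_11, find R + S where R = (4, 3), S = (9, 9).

(4, 3) + (9, 9). λ = (9 - 3)/(9 - 4) ≡ 6/5 mod 11. 5⁻¹ ≡ 9 (mod 11) since 5·9 = 45 ≡ 1, so λ ≡ 10.
  x = λ² - 4 - 9 = 100 - 13 ≡ 10; y = λ·(4 - 10) - 3 ≡ 3. → (10, 3)

(10, 3)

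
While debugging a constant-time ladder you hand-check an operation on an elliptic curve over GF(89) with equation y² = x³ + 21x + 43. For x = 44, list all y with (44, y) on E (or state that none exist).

x³ + 21x + 43 = 86151 ≡ 88 (mod 89).
Square roots of 88 mod 89: 34 and 55 (since 34² = 1156 ≡ 88).

34, 55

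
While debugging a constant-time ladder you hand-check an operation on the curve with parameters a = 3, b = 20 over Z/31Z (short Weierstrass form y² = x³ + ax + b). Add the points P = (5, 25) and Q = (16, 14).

(11, 12)

(5, 25) + (16, 14). λ = (14 - 25)/(16 - 5) ≡ 20/11 mod 31. 11⁻¹ ≡ 17 (mod 31), so λ ≡ 30.
  x = λ² - 5 - 16 = 900 - 21 ≡ 11; y = λ·(5 - 11) - 25 ≡ 12. → (11, 12)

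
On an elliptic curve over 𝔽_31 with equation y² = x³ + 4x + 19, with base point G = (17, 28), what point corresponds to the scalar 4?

Double-and-add on 4 = (100)₂. Start with G = (17, 28) for the leading 1-bit.
double: tangent at (17, 28): λ = (3·17² + 4)/(2·28) ≡ 3/25. 25⁻¹ ≡ 5 (mod 31) since 25·5 = 125 ≡ 1, so λ ≡ 3·5 ≡ 15.
  x = λ² - 17 - 17 = 225 - 34 ≡ 5; y = λ·(17 - 5) - 28 ≡ 28. → (5, 28)
double: tangent at (5, 28): λ = (3·5² + 4)/(2·28) ≡ 17/25. 25⁻¹ ≡ 5 (mod 31), so λ ≡ 17·5 ≡ 23.
  x = λ² - 5 - 5 = 529 - 10 ≡ 23; y = λ·(5 - 23) - 28 ≡ 23. → (23, 23)

(23, 23)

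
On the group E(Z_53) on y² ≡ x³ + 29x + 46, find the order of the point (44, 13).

6

2P: tangent at (44, 13): λ = (3·44² + 29)/(2·13) ≡ 7/26. 26⁻¹ ≡ 51 (mod 53) since 26·51 = 1326 ≡ 1, so λ ≡ 7·51 ≡ 39.
  x = λ² - 44 - 44 = 1521 - 88 ≡ 2; y = λ·(44 - 2) - 13 ≡ 35. → (2, 35)
3P: (2, 35) + (44, 13). λ = (13 - 35)/(44 - 2) ≡ 31/42 mod 53. 42⁻¹ ≡ 24 (mod 53) since 42·24 = 1008 ≡ 1, so λ ≡ 2.
  x = λ² - 2 - 44 = 4 - 46 ≡ 11; y = λ·(2 - 11) - 35 ≡ 0. → (11, 0)
4P: (11, 0) + (44, 13). λ = (13 - 0)/(44 - 11) ≡ 13/33 mod 53. 33⁻¹ ≡ 45 (mod 53), so λ ≡ 2.
  x = λ² - 11 - 44 = 4 - 55 ≡ 2; y = λ·(11 - 2) - 0 ≡ 18. → (2, 18)
5P: (2, 18) + (44, 13). λ = (13 - 18)/(44 - 2) ≡ 48/42 mod 53. 42⁻¹ ≡ 24 (mod 53), so λ ≡ 39.
  x = λ² - 2 - 44 = 1521 - 46 ≡ 44; y = λ·(2 - 44) - 18 ≡ 40. → (44, 40)
6P: (44, 40) + (44, 13): same x and y₁ ≡ -y₂, so the sum is O.
6P = O, so the order is 6.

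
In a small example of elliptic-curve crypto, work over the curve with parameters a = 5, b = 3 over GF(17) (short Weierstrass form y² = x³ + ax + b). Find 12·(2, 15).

(13, 15)

Write P = (2, 15).
Repeated addition: build up to 12P.
2P: tangent at (2, 15): λ = (3·2² + 5)/(2·15) ≡ 0/13. 13⁻¹ ≡ 4 (mod 17), so λ ≡ 0·4 ≡ 0.
  x = λ² - 2 - 2 = 0 - 4 ≡ 13; y = λ·(2 - 13) - 15 ≡ 2. → (13, 2)
3P: (13, 2) + (2, 15). λ = (15 - 2)/(2 - 13) ≡ 13/6 mod 17. 6⁻¹ ≡ 3 (mod 17), so λ ≡ 5.
  x = λ² - 13 - 2 = 25 - 15 ≡ 10; y = λ·(13 - 10) - 2 ≡ 13. → (10, 13)
4P: (10, 13) + (2, 15). λ = (15 - 13)/(2 - 10) ≡ 2/9 mod 17. 9⁻¹ ≡ 2 (mod 17), so λ ≡ 4.
  x = λ² - 10 - 2 = 16 - 12 ≡ 4; y = λ·(10 - 4) - 13 ≡ 11. → (4, 11)
5P: (4, 11) + (2, 15). λ = (15 - 11)/(2 - 4) ≡ 4/15 mod 17. 15⁻¹ ≡ 8 (mod 17), so λ ≡ 15.
  x = λ² - 4 - 2 = 225 - 6 ≡ 15; y = λ·(4 - 15) - 11 ≡ 11. → (15, 11)
6P: (15, 11) + (2, 15). λ = (15 - 11)/(2 - 15) ≡ 4/4 mod 17. 4⁻¹ ≡ 13 (mod 17), so λ ≡ 1.
  x = λ² - 15 - 2 = 1 - 17 ≡ 1; y = λ·(15 - 1) - 11 ≡ 3. → (1, 3)
7P: (1, 3) + (2, 15). λ = (15 - 3)/(2 - 1) ≡ 12/1 mod 17. 1⁻¹ ≡ 1 (mod 17), so λ ≡ 12.
  x = λ² - 1 - 2 = 144 - 3 ≡ 5; y = λ·(1 - 5) - 3 ≡ 0. → (5, 0)
8P: (5, 0) + (2, 15). λ = (15 - 0)/(2 - 5) ≡ 15/14 mod 17. 14⁻¹ ≡ 11 (mod 17) since 14·11 = 154 ≡ 1, so λ ≡ 12.
  x = λ² - 5 - 2 = 144 - 7 ≡ 1; y = λ·(5 - 1) - 0 ≡ 14. → (1, 14)
9P: (1, 14) + (2, 15). λ = (15 - 14)/(2 - 1) ≡ 1/1 mod 17. 1⁻¹ ≡ 1 (mod 17), so λ ≡ 1.
  x = λ² - 1 - 2 = 1 - 3 ≡ 15; y = λ·(1 - 15) - 14 ≡ 6. → (15, 6)
10P: (15, 6) + (2, 15). λ = (15 - 6)/(2 - 15) ≡ 9/4 mod 17. 4⁻¹ ≡ 13 (mod 17), so λ ≡ 15.
  x = λ² - 15 - 2 = 225 - 17 ≡ 4; y = λ·(15 - 4) - 6 ≡ 6. → (4, 6)
11P: (4, 6) + (2, 15). λ = (15 - 6)/(2 - 4) ≡ 9/15 mod 17. 15⁻¹ ≡ 8 (mod 17), so λ ≡ 4.
  x = λ² - 4 - 2 = 16 - 6 ≡ 10; y = λ·(4 - 10) - 6 ≡ 4. → (10, 4)
12P: (10, 4) + (2, 15). λ = (15 - 4)/(2 - 10) ≡ 11/9 mod 17. 9⁻¹ ≡ 2 (mod 17), so λ ≡ 5.
  x = λ² - 10 - 2 = 25 - 12 ≡ 13; y = λ·(10 - 13) - 4 ≡ 15. → (13, 15)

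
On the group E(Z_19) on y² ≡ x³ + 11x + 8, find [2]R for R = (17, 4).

tangent at (17, 4): λ = (3·17² + 11)/(2·4) ≡ 4/8. 8⁻¹ ≡ 12 (mod 19) since 8·12 = 96 ≡ 1, so λ ≡ 4·12 ≡ 10.
  x = λ² - 17 - 17 = 100 - 34 ≡ 9; y = λ·(17 - 9) - 4 ≡ 0. → (9, 0)

(9, 0)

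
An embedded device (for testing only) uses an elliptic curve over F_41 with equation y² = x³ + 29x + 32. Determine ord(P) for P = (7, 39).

2P: tangent at (7, 39): λ = (3·7² + 29)/(2·39) ≡ 12/37. 37⁻¹ ≡ 10 (mod 41) since 37·10 = 370 ≡ 1, so λ ≡ 12·10 ≡ 38.
  x = λ² - 7 - 7 = 1444 - 14 ≡ 36; y = λ·(7 - 36) - 39 ≡ 7. → (36, 7)
3P: (36, 7) + (7, 39). λ = (39 - 7)/(7 - 36) ≡ 32/12 mod 41. 12⁻¹ ≡ 24 (mod 41) since 12·24 = 288 ≡ 1, so λ ≡ 30.
  x = λ² - 36 - 7 = 900 - 43 ≡ 37; y = λ·(36 - 37) - 7 ≡ 4. → (37, 4)
4P: (37, 4) + (7, 39). λ = (39 - 4)/(7 - 37) ≡ 35/11 mod 41. 11⁻¹ ≡ 15 (mod 41), so λ ≡ 33.
  x = λ² - 37 - 7 = 1089 - 44 ≡ 20; y = λ·(37 - 20) - 4 ≡ 24. → (20, 24)
5P: (20, 24) + (7, 39). λ = (39 - 24)/(7 - 20) ≡ 15/28 mod 41. 28⁻¹ ≡ 22 (mod 41), so λ ≡ 2.
  x = λ² - 20 - 7 = 4 - 27 ≡ 18; y = λ·(20 - 18) - 24 ≡ 21. → (18, 21)
6P: (18, 21) + (7, 39). λ = (39 - 21)/(7 - 18) ≡ 18/30 mod 41. 30⁻¹ ≡ 26 (mod 41), so λ ≡ 17.
  x = λ² - 18 - 7 = 289 - 25 ≡ 18; y = λ·(18 - 18) - 21 ≡ 20. → (18, 20)
7P: (18, 20) + (7, 39). λ = (39 - 20)/(7 - 18) ≡ 19/30 mod 41. 30⁻¹ ≡ 26 (mod 41), so λ ≡ 2.
  x = λ² - 18 - 7 = 4 - 25 ≡ 20; y = λ·(18 - 20) - 20 ≡ 17. → (20, 17)
8P: (20, 17) + (7, 39). λ = (39 - 17)/(7 - 20) ≡ 22/28 mod 41. 28⁻¹ ≡ 22 (mod 41), so λ ≡ 33.
  x = λ² - 20 - 7 = 1089 - 27 ≡ 37; y = λ·(20 - 37) - 17 ≡ 37. → (37, 37)
9P: (37, 37) + (7, 39). λ = (39 - 37)/(7 - 37) ≡ 2/11 mod 41. 11⁻¹ ≡ 15 (mod 41), so λ ≡ 30.
  x = λ² - 37 - 7 = 900 - 44 ≡ 36; y = λ·(37 - 36) - 37 ≡ 34. → (36, 34)
10P: (36, 34) + (7, 39). λ = (39 - 34)/(7 - 36) ≡ 5/12 mod 41. 12⁻¹ ≡ 24 (mod 41) since 12·24 = 288 ≡ 1, so λ ≡ 38.
  x = λ² - 36 - 7 = 1444 - 43 ≡ 7; y = λ·(36 - 7) - 34 ≡ 2. → (7, 2)
11P: (7, 2) + (7, 39): same x and y₁ ≡ -y₂, so the sum is the point at infinity.
11P = the point at infinity, so the order is 11.

11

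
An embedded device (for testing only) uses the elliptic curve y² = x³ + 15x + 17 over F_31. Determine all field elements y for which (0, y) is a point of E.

none

x³ + 15x + 17 = 17 ≡ 17 (mod 31).
17 is a non-residue mod 31; no y exists.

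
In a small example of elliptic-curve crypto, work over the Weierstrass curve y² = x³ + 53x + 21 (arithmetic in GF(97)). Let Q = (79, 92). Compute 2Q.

(42, 44)

tangent at (79, 92): λ = (3·79² + 53)/(2·92) ≡ 55/87. 87⁻¹ ≡ 29 (mod 97), so λ ≡ 55·29 ≡ 43.
  x = λ² - 79 - 79 = 1849 - 158 ≡ 42; y = λ·(79 - 42) - 92 ≡ 44. → (42, 44)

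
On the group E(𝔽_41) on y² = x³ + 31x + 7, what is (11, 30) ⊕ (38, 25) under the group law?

(11, 30) + (38, 25). λ = (25 - 30)/(38 - 11) ≡ 36/27 mod 41. 27⁻¹ ≡ 38 (mod 41) since 27·38 = 1026 ≡ 1, so λ ≡ 15.
  x = λ² - 11 - 38 = 225 - 49 ≡ 12; y = λ·(11 - 12) - 30 ≡ 37. → (12, 37)

(12, 37)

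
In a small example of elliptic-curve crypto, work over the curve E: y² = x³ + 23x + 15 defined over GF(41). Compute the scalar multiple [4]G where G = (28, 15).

(16, 16)

Double-and-add on 4 = (100)₂. Start with G = (28, 15) for the leading 1-bit.
double: tangent at (28, 15): λ = (3·28² + 23)/(2·15) ≡ 38/30. 30⁻¹ ≡ 26 (mod 41) since 30·26 = 780 ≡ 1, so λ ≡ 38·26 ≡ 4.
  x = λ² - 28 - 28 = 16 - 56 ≡ 1; y = λ·(28 - 1) - 15 ≡ 11. → (1, 11)
double: tangent at (1, 11): λ = (3·1² + 23)/(2·11) ≡ 26/22. 22⁻¹ ≡ 28 (mod 41), so λ ≡ 26·28 ≡ 31.
  x = λ² - 1 - 1 = 961 - 2 ≡ 16; y = λ·(1 - 16) - 11 ≡ 16. → (16, 16)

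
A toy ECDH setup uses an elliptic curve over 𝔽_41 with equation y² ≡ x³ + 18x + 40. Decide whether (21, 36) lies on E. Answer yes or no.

no

y² = 36² ≡ 25; x³ + 18x + 40 = 9679 ≡ 3 (mod 41). 25 ≠ 3.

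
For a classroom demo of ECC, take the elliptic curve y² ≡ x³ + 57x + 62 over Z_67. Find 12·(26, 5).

Write G = (26, 5).
Double-and-add on 12 = (1100)₂. Start with G = (26, 5) for the leading 1-bit.
double: tangent at (26, 5): λ = (3·26² + 57)/(2·5) ≡ 8/10. 10⁻¹ ≡ 47 (mod 67), so λ ≡ 8·47 ≡ 41.
  x = λ² - 26 - 26 = 1681 - 52 ≡ 21; y = λ·(26 - 21) - 5 ≡ 66. → (21, 66)
add G: (21, 66) + (26, 5). λ = (5 - 66)/(26 - 21) ≡ 6/5 mod 67. 5⁻¹ ≡ 27 (mod 67), so λ ≡ 28.
  x = λ² - 21 - 26 = 784 - 47 ≡ 0; y = λ·(21 - 0) - 66 ≡ 53. → (0, 53)
double: tangent at (0, 53): λ = (3·0² + 57)/(2·53) ≡ 57/39. 39⁻¹ ≡ 55 (mod 67), so λ ≡ 57·55 ≡ 53.
  x = λ² - 0 - 0 = 2809 - 0 ≡ 62; y = λ·(0 - 62) - 53 ≡ 11. → (62, 11)
double: tangent at (62, 11): λ = (3·62² + 57)/(2·11) ≡ 65/22. 22⁻¹ ≡ 64 (mod 67) since 22·64 = 1408 ≡ 1, so λ ≡ 65·64 ≡ 6.
  x = λ² - 62 - 62 = 36 - 124 ≡ 46; y = λ·(62 - 46) - 11 ≡ 18. → (46, 18)

(46, 18)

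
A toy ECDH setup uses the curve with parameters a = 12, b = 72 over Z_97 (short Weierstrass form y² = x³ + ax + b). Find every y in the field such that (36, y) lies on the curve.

42, 55

x³ + 12x + 72 = 47160 ≡ 18 (mod 97).
Square roots of 18 mod 97: 42 and 55 (since 42² = 1764 ≡ 18).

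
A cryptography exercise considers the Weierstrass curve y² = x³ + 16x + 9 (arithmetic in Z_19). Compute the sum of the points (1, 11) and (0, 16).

(1, 11) + (0, 16). λ = (16 - 11)/(0 - 1) ≡ 5/18 mod 19. 18⁻¹ ≡ 18 (mod 19), so λ ≡ 14.
  x = λ² - 1 - 0 = 196 - 1 ≡ 5; y = λ·(1 - 5) - 11 ≡ 9. → (5, 9)

(5, 9)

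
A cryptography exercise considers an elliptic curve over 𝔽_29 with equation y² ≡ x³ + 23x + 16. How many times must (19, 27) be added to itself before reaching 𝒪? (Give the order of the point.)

2P: tangent at (19, 27): λ = (3·19² + 23)/(2·27) ≡ 4/25. 25⁻¹ ≡ 7 (mod 29), so λ ≡ 4·7 ≡ 28.
  x = λ² - 19 - 19 = 784 - 38 ≡ 21; y = λ·(19 - 21) - 27 ≡ 4. → (21, 4)
3P: (21, 4) + (19, 27). λ = (27 - 4)/(19 - 21) ≡ 23/27 mod 29. 27⁻¹ ≡ 14 (mod 29), so λ ≡ 3.
  x = λ² - 21 - 19 = 9 - 40 ≡ 27; y = λ·(21 - 27) - 4 ≡ 7. → (27, 7)
4P: (27, 7) + (19, 27). λ = (27 - 7)/(19 - 27) ≡ 20/21 mod 29. 21⁻¹ ≡ 18 (mod 29) since 21·18 = 378 ≡ 1, so λ ≡ 12.
  x = λ² - 27 - 19 = 144 - 46 ≡ 11; y = λ·(27 - 11) - 7 ≡ 11. → (11, 11)
5P: (11, 11) + (19, 27). λ = (27 - 11)/(19 - 11) ≡ 16/8 mod 29. 8⁻¹ ≡ 11 (mod 29), so λ ≡ 2.
  x = λ² - 11 - 19 = 4 - 30 ≡ 3; y = λ·(11 - 3) - 11 ≡ 5. → (3, 5)
6P: (3, 5) + (19, 27). λ = (27 - 5)/(19 - 3) ≡ 22/16 mod 29. 16⁻¹ ≡ 20 (mod 29), so λ ≡ 5.
  x = λ² - 3 - 19 = 25 - 22 ≡ 3; y = λ·(3 - 3) - 5 ≡ 24. → (3, 24)
7P: (3, 24) + (19, 27). λ = (27 - 24)/(19 - 3) ≡ 3/16 mod 29. 16⁻¹ ≡ 20 (mod 29), so λ ≡ 2.
  x = λ² - 3 - 19 = 4 - 22 ≡ 11; y = λ·(3 - 11) - 24 ≡ 18. → (11, 18)
8P: (11, 18) + (19, 27). λ = (27 - 18)/(19 - 11) ≡ 9/8 mod 29. 8⁻¹ ≡ 11 (mod 29), so λ ≡ 12.
  x = λ² - 11 - 19 = 144 - 30 ≡ 27; y = λ·(11 - 27) - 18 ≡ 22. → (27, 22)
9P: (27, 22) + (19, 27). λ = (27 - 22)/(19 - 27) ≡ 5/21 mod 29. 21⁻¹ ≡ 18 (mod 29) since 21·18 = 378 ≡ 1, so λ ≡ 3.
  x = λ² - 27 - 19 = 9 - 46 ≡ 21; y = λ·(27 - 21) - 22 ≡ 25. → (21, 25)
10P: (21, 25) + (19, 27). λ = (27 - 25)/(19 - 21) ≡ 2/27 mod 29. 27⁻¹ ≡ 14 (mod 29), so λ ≡ 28.
  x = λ² - 21 - 19 = 784 - 40 ≡ 19; y = λ·(21 - 19) - 25 ≡ 2. → (19, 2)
11P: (19, 2) + (19, 27): same x and y₁ ≡ -y₂, so the sum is 𝒪.
11P = 𝒪, so the order is 11.

11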